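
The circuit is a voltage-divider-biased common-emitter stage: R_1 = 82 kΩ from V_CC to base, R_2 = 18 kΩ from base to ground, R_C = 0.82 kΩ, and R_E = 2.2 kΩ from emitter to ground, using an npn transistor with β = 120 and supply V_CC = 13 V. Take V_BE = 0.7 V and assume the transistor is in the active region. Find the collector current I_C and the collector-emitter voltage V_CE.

Thevenize the base divider: V_Th = V_CC·R_2/(R_1+R_2) = 13×18/100 = 2.34 V, R_Th = R_1‖R_2 = 14.8 kΩ.
Base-emitter loop: V_Th = I_B·R_Th + V_BE + (β+1)I_B·R_E, so I_B = (2.34 − 0.7) / (14.8 + 121×2.2) = 0.00584 mA.
I_C = β·I_B = 120×0.00584 = 0.7 mA, and I_E = (β+1)I_B = 0.706 mA.
V_CE = V_CC − I_C·R_C − I_E·R_E = 13 − 0.7×0.82 − 0.706×2.2 = 10.9 V.
V_CE = 10.9 V > 0.2 V confirms active-region operation.

I_C ≈ 0.7 mA, V_CE ≈ 11 V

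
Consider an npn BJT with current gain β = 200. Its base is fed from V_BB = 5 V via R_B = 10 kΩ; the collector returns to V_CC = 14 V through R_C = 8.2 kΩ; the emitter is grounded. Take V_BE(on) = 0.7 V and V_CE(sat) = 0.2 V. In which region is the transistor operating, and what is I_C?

saturation; I_C ≈ 1.7 mA

Assume active: I_B = (5 − 0.7)/10 = 0.43 mA, giving I_C = β·I_B = 86 mA.
But then V_CE = 14 − 86×8.2 = -691 V < V_CE(sat) = 0.2 V — impossible in the active region.
So the transistor is saturated. With V_CE = 0.2 V, I_C = (V_CC − 0.2)/R_C = 13.8/8.2 = 1.68 mA.
Check: β·I_B = 86 mA > I_C = 1.68 mA, confirming saturation.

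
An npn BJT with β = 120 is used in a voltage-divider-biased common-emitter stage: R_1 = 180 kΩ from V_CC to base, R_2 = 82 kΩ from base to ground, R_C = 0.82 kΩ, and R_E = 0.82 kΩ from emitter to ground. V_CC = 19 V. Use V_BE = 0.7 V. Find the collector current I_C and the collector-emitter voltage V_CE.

I_C ≈ 4 mA, V_CE ≈ 12 V

Thevenize the base divider: V_Th = V_CC·R_2/(R_1+R_2) = 19×82/262 = 5.95 V, R_Th = R_1‖R_2 = 56.3 kΩ.
Base-emitter loop: V_Th = I_B·R_Th + V_BE + (β+1)I_B·R_E, so I_B = (5.95 − 0.7) / (56.3 + 121×0.82) = 0.0337 mA.
I_C = β·I_B = 120×0.0337 = 4.05 mA, and I_E = (β+1)I_B = 4.08 mA.
V_CE = V_CC − I_C·R_C − I_E·R_E = 19 − 4.05×0.82 − 4.08×0.82 = 12.3 V.
V_CE = 12.3 V > 0.2 V confirms active-region operation.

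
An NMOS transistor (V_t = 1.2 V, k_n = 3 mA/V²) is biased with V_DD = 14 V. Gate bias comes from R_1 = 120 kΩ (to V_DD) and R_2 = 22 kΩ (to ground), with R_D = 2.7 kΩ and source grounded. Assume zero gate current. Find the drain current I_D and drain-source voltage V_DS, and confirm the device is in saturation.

V_G = V_DD·R_2/(R_1+R_2) = 14×22/142 = 2.17 V. With the source grounded, V_GS = V_G = 2.17 V.
Assume saturation: I_D = (k_n/2)(V_GS − V_t)² = (3/2)×(2.17 − 1.2)² = 1.5×0.969² = 1.41 mA.
V_DS = V_DD − I_D·R_D = 14 − 1.41×2.7 = 10.2 V.
Saturation requires V_DS ≥ V_GS − V_t = 0.969 V; 10.2 ≥ 0.969 ✓.

I_D ≈ 1.4 mA, V_DS ≈ 10 V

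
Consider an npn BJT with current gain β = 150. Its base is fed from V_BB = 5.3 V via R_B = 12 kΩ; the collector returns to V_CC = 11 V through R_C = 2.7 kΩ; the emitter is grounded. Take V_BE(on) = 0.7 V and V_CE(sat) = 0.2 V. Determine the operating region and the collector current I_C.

saturation; I_C ≈ 4 mA

Assume active: I_B = (5.3 − 0.7)/12 = 0.383 mA, giving I_C = β·I_B = 57.5 mA.
But then V_CE = 11 − 57.5×2.7 = -144 V < V_CE(sat) = 0.2 V — impossible in the active region.
So the transistor is saturated. With V_CE = 0.2 V, I_C = (V_CC − 0.2)/R_C = 10.8/2.7 = 4 mA.
Check: β·I_B = 57.5 mA > I_C = 4 mA, confirming saturation.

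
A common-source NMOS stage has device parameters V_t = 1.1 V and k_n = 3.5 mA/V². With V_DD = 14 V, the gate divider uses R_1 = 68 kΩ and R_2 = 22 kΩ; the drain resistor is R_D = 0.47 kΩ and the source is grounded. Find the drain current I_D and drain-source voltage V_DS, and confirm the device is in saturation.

V_G = V_DD·R_2/(R_1+R_2) = 14×22/90 = 3.42 V. With the source grounded, V_GS = V_G = 3.42 V.
Assume saturation: I_D = (k_n/2)(V_GS − V_t)² = (3.5/2)×(3.42 − 1.1)² = 1.75×2.32² = 9.44 mA.
V_DS = V_DD − I_D·R_D = 14 − 9.44×0.47 = 9.56 V.
Saturation requires V_DS ≥ V_GS − V_t = 2.32 V; 9.56 ≥ 2.32 ✓.

I_D ≈ 9.4 mA, V_DS ≈ 9.6 V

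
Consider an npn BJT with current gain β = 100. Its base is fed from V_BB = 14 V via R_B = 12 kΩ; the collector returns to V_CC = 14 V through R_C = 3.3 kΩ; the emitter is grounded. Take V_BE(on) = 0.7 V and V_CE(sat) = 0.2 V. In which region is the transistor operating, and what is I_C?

Assume active: I_B = (14 − 0.7)/12 = 1.11 mA, giving I_C = β·I_B = 111 mA.
But then V_CE = 14 − 111×3.3 = -352 V < V_CE(sat) = 0.2 V — impossible in the active region.
So the transistor is saturated. With V_CE = 0.2 V, I_C = (V_CC − 0.2)/R_C = 13.8/3.3 = 4.18 mA.
Check: β·I_B = 111 mA > I_C = 4.18 mA, confirming saturation.

saturation; I_C ≈ 4.2 mA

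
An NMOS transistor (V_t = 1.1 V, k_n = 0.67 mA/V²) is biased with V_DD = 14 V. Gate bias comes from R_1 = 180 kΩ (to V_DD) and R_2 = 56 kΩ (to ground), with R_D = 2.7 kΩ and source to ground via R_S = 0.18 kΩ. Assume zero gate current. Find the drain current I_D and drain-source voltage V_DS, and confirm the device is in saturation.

I_D ≈ 1.3 mA, V_DS ≈ 10 V

V_G = V_DD·R_2/(R_1+R_2) = 14×56/236 = 3.32 V.
Assume saturation: I_D = (k_n/2)(V_GS − V_t)² with V_GS = V_G − I_D·R_S = 3.32 − 0.18·I_D.
Substituting gives 0.0109·I_D² − 1.27·I_D + 1.65 = 0, with roots I_D = 1.32 or 116 mA.
The root I_D = 116 mA gives V_GS = -17.5 V ≤ V_t, so take I_D = 1.32 mA.
Then V_GS = 3.08 V and V_DS = V_DD − I_D(R_D+R_S) = 14 − 1.32×2.88 = 10.2 V.
Saturation requires V_DS ≥ V_GS − V_t = 1.98 V; 10.2 ≥ 1.98 ✓.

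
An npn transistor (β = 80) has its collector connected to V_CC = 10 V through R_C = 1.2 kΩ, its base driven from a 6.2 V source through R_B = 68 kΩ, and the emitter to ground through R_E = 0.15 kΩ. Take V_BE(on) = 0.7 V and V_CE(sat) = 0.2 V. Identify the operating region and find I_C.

active; I_C ≈ 5.5 mA

Assume active. Base-emitter loop: I_B = (V_BB − V_BE)/(R_B + (β+1)R_E) = (6.2 − 0.7)/(68 + 81×0.15) = 0.0686 mA.
I_C = β·I_B = 80×0.0686 = 5.49 mA.
V_CE = V_CC − I_C·R_C − I_E·R_E = 10 − 5.49×1.2 − 5.56×0.15 = 2.58 V > V_CE(sat), so the active-region assumption holds.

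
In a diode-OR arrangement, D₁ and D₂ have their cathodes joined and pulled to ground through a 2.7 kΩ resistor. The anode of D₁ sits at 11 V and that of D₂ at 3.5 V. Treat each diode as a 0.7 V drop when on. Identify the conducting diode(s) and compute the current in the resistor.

Only D₁ conducts; I_R ≈ 3.8 mA

Assume both conduct. Then node N would need to be at both 11−0.7 = 10.3 V and 3.5−0.7 = 2.8 V, which is impossible.
Assume only D₁ conducts: V_N = 11 − 0.7 = 10.3 V, so I_R = 10.3/2.7 = 3.81 mA.
Check D₂: its anode-to-cathode voltage is 3.5 − 10.3 = -6.8 V < 0.7 V, so it is off. The assumption is consistent.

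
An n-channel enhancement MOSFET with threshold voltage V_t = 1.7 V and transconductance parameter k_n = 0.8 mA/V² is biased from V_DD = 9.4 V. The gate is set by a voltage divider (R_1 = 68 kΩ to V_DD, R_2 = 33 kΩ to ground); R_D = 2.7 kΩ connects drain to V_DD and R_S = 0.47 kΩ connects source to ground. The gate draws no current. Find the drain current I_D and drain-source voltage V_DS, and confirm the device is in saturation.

I_D ≈ 0.51 mA, V_DS ≈ 7.8 V

V_G = V_DD·R_2/(R_1+R_2) = 9.4×33/101 = 3.07 V.
Assume saturation: I_D = (k_n/2)(V_GS − V_t)² with V_GS = V_G − I_D·R_S = 3.07 − 0.47·I_D.
Substituting gives 0.0884·I_D² − 1.52·I_D + 0.752 = 0, with roots I_D = 0.512 or 16.6 mA.
The root I_D = 16.6 mA gives V_GS = -4.75 V ≤ V_t, so take I_D = 0.512 mA.
Then V_GS = 2.83 V and V_DS = V_DD − I_D(R_D+R_S) = 9.4 − 0.512×3.17 = 7.78 V.
Saturation requires V_DS ≥ V_GS − V_t = 1.13 V; 7.78 ≥ 1.13 ✓.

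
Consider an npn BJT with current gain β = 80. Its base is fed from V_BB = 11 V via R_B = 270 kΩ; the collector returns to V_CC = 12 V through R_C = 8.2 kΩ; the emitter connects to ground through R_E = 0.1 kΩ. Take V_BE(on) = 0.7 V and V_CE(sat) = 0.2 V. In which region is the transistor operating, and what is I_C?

Assume active: I_B = (11 − 0.7)/(270 + 81×0.1) = 0.037 mA, I_C = β·I_B = 2.96 mA.
Then V_CE = 12 − 2.96×8.2 − 3×0.1 = -12.6 V < 0.2 V — the active assumption fails.
Re-solve with V_CE = 0.2 V. KCL at the emitter: V_E/R_E = (V_BB−0.7−V_E)/R_B + (V_CC−0.2−V_E)/R_C, giving V_E = 0.146 V.
I_C = (V_CC − 0.2 − V_E)/R_C = (11.8 − 0.146)/8.2 = 1.42 mA.
Check: I_B = (10.3 − 0.146)/270 = 0.0376 mA, and β·I_B = 3.01 mA > I_C, confirming saturation.

saturation; I_C ≈ 1.4 mA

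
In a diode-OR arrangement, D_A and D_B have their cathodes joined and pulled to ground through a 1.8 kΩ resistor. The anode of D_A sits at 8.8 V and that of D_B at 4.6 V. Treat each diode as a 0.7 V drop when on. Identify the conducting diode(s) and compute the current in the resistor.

Assume both conduct. Then node N would need to be at both 8.8−0.7 = 8.1 V and 4.6−0.7 = 3.9 V, which is impossible.
Assume only D_A conducts: V_N = 8.8 − 0.7 = 8.1 V, so I_R = 8.1/1.8 = 4.5 mA.
Check D_B: its anode-to-cathode voltage is 4.6 − 8.1 = -3.5 V < 0.7 V, so it is off. The assumption is consistent.

Only D_A conducts; I_R ≈ 4.5 mA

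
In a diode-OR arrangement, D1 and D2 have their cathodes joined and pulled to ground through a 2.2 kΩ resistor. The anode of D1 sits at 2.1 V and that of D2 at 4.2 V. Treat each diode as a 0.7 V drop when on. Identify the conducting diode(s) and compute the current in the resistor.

Assume both conduct. Then node N would need to be at both 2.1−0.7 = 1.4 V and 4.2−0.7 = 3.5 V, which is impossible.
Assume only D2 conducts: V_N = 4.2 − 0.7 = 3.5 V, so I_R = 3.5/2.2 = 1.59 mA.
Check D1: its anode-to-cathode voltage is 2.1 − 3.5 = -1.4 V < 0.7 V, so it is off. The assumption is consistent.

Only D2 conducts; I_R ≈ 1.6 mA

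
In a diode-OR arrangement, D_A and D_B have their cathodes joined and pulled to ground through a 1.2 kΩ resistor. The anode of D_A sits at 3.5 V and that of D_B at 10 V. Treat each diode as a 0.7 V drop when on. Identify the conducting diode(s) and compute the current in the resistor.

Assume both conduct. Then node N would need to be at both 3.5−0.7 = 2.8 V and 10−0.7 = 9.3 V, which is impossible.
Assume only D_B conducts: V_N = 10 − 0.7 = 9.3 V, so I_R = 9.3/1.2 = 7.75 mA.
Check D_A: its anode-to-cathode voltage is 3.5 − 9.3 = -5.8 V < 0.7 V, so it is off. The assumption is consistent.

Only D_B conducts; I_R ≈ 7.8 mA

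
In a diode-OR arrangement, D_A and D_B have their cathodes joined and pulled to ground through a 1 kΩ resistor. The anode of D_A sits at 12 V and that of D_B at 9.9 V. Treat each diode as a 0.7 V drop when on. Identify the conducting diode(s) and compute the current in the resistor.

Assume both conduct. Then node N would need to be at both 12−0.7 = 11.3 V and 9.9−0.7 = 9.2 V, which is impossible.
Assume only D_A conducts: V_N = 12 − 0.7 = 11.3 V, so I_R = 11.3/1 = 11.3 mA.
Check D_B: its anode-to-cathode voltage is 9.9 − 11.3 = -1.4 V < 0.7 V, so it is off. The assumption is consistent.

Only D_A conducts; I_R ≈ 11 mA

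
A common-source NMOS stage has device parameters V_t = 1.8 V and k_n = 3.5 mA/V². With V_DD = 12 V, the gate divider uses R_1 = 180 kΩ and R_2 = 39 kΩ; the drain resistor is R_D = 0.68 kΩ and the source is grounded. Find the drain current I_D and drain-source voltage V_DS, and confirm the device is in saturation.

V_G = V_DD·R_2/(R_1+R_2) = 12×39/219 = 2.14 V. With the source grounded, V_GS = V_G = 2.14 V.
Assume saturation: I_D = (k_n/2)(V_GS − V_t)² = (3.5/2)×(2.14 − 1.8)² = 1.75×0.337² = 0.199 mA.
V_DS = V_DD − I_D·R_D = 12 − 0.199×0.68 = 11.9 V.
Saturation requires V_DS ≥ V_GS − V_t = 0.337 V; 11.9 ≥ 0.337 ✓.

I_D ≈ 0.2 mA, V_DS ≈ 12 V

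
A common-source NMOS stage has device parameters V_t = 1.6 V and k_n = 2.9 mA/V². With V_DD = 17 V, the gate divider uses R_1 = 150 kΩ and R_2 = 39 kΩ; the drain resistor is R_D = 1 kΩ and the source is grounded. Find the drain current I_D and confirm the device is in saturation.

I_D ≈ 5.3 mA

V_G = V_DD·R_2/(R_1+R_2) = 17×39/189 = 3.51 V. With the source grounded, V_GS = V_G = 3.51 V.
Assume saturation: I_D = (k_n/2)(V_GS − V_t)² = (2.9/2)×(3.51 − 1.6)² = 1.45×1.91² = 5.28 mA.
V_DS = V_DD − I_D·R_D = 17 − 5.28×1 = 11.7 V.
Saturation requires V_DS ≥ V_GS − V_t = 1.91 V; 11.7 ≥ 1.91 ✓.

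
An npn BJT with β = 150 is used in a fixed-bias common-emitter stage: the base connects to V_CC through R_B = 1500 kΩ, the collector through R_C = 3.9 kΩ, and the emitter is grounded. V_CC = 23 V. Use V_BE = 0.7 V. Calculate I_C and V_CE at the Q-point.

Base loop: V_CC = I_B·R_B + V_BE, so I_B = (23 − 0.7)/1500 kΩ = 0.0149 mA.
In the active region I_C = β·I_B = 150 × 0.0149 = 2.23 mA.
Collector loop: V_CE = V_CC − I_C·R_C = 23 − 2.23×3.9 = 14.3 V.
Since V_CE = 14.3 V > V_CE(sat) ≈ 0.2 V, the transistor is in the active region as assumed.

I_C ≈ 2.2 mA, V_CE ≈ 14 V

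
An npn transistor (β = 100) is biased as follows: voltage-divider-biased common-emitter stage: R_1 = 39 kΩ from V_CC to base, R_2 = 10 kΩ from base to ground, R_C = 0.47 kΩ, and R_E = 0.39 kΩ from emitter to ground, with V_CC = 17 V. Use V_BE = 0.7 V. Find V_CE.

Thevenize the base divider: V_Th = V_CC·R_2/(R_1+R_2) = 17×10/49 = 3.47 V, R_Th = R_1‖R_2 = 7.96 kΩ.
Base-emitter loop: V_Th = I_B·R_Th + V_BE + (β+1)I_B·R_E, so I_B = (3.47 − 0.7) / (7.96 + 101×0.39) = 0.0585 mA.
I_C = β·I_B = 100×0.0585 = 5.85 mA, and I_E = (β+1)I_B = 5.91 mA.
V_CE = V_CC − I_C·R_C − I_E·R_E = 17 − 5.85×0.47 − 5.91×0.39 = 11.9 V.
V_CE = 11.9 V > 0.2 V confirms active-region operation.

V_CE ≈ 12 V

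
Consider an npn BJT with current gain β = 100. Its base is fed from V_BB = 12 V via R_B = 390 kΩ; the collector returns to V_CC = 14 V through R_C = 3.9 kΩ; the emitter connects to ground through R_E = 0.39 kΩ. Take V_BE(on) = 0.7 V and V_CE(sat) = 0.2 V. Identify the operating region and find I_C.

Assume active. Base-emitter loop: I_B = (V_BB − V_BE)/(R_B + (β+1)R_E) = (12 − 0.7)/(390 + 101×0.39) = 0.0263 mA.
I_C = β·I_B = 100×0.0263 = 2.63 mA.
V_CE = V_CC − I_C·R_C − I_E·R_E = 14 − 2.63×3.9 − 2.66×0.39 = 2.7 V > V_CE(sat), so the active-region assumption holds.

active; I_C ≈ 2.6 mA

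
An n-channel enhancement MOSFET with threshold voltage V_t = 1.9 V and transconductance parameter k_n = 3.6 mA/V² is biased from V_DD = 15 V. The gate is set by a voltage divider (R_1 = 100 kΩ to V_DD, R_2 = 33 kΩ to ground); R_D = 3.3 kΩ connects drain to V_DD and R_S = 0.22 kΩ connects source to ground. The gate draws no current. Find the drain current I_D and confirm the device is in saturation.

I_D ≈ 2.7 mA

V_G = V_DD·R_2/(R_1+R_2) = 15×33/133 = 3.72 V.
Assume saturation: I_D = (k_n/2)(V_GS − V_t)² with V_GS = V_G − I_D·R_S = 3.72 − 0.22·I_D.
Substituting gives 0.0871·I_D² − 2.44·I_D + 5.97 = 0, with roots I_D = 2.71 or 25.3 mA.
The root I_D = 25.3 mA gives V_GS = -1.85 V ≤ V_t, so take I_D = 2.71 mA.
Then V_GS = 3.13 V and V_DS = V_DD − I_D(R_D+R_S) = 15 − 2.71×3.52 = 5.47 V.
Saturation requires V_DS ≥ V_GS − V_t = 1.23 V; 5.47 ≥ 1.23 ✓.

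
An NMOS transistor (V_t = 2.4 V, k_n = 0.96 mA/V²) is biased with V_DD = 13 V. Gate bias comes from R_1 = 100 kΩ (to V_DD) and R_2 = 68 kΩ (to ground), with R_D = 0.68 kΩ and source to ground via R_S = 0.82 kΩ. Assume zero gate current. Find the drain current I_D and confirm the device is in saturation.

I_D ≈ 1.4 mA

V_G = V_DD·R_2/(R_1+R_2) = 13×68/168 = 5.26 V.
Assume saturation: I_D = (k_n/2)(V_GS − V_t)² with V_GS = V_G − I_D·R_S = 5.26 − 0.82·I_D.
Substituting gives 0.323·I_D² − 3.25·I_D + 3.93 = 0, with roots I_D = 1.4 or 8.67 mA.
The root I_D = 8.67 mA gives V_GS = -1.85 V ≤ V_t, so take I_D = 1.4 mA.
Then V_GS = 4.11 V and V_DS = V_DD − I_D(R_D+R_S) = 13 − 1.4×1.5 = 10.9 V.
Saturation requires V_DS ≥ V_GS − V_t = 1.71 V; 10.9 ≥ 1.71 ✓.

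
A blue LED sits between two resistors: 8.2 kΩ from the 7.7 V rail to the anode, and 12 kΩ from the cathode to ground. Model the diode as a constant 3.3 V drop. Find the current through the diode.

I ≈ 0.22 mA

The two resistors are in series with the diode, so KVL gives 7.7 = I·8.2 + 3.3 + I·12.
I = (7.7 − 3.3) / (8.2 + 12) kΩ = 4.4 / 20.2 = 0.218 mA.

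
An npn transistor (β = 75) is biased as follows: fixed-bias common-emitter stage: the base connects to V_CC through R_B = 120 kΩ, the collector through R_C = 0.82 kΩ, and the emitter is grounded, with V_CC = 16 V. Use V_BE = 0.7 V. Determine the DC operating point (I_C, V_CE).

I_C ≈ 9.6 mA, V_CE ≈ 8.2 V

Base loop: V_CC = I_B·R_B + V_BE, so I_B = (16 − 0.7)/120 kΩ = 0.128 mA.
In the active region I_C = β·I_B = 75 × 0.128 = 9.56 mA.
Collector loop: V_CE = V_CC − I_C·R_C = 16 − 9.56×0.82 = 8.16 V.
Since V_CE = 8.16 V > V_CE(sat) ≈ 0.2 V, the transistor is in the active region as assumed.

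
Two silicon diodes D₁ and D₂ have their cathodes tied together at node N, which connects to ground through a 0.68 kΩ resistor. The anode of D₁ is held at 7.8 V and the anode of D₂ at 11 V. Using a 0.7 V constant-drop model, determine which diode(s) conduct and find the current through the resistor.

Only D₂ conducts; I_R ≈ 15 mA

Assume both conduct. Then node N would need to be at both 7.8−0.7 = 7.1 V and 11−0.7 = 10.3 V, which is impossible.
Assume only D₂ conducts: V_N = 11 − 0.7 = 10.3 V, so I_R = 10.3/0.68 = 15.1 mA.
Check D₁: its anode-to-cathode voltage is 7.8 − 10.3 = -2.5 V < 0.7 V, so it is off. The assumption is consistent.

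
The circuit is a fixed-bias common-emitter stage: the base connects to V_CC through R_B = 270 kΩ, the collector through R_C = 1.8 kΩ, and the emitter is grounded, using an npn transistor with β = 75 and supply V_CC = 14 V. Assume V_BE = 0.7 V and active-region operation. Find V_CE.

Base loop: V_CC = I_B·R_B + V_BE, so I_B = (14 − 0.7)/270 kΩ = 0.0493 mA.
In the active region I_C = β·I_B = 75 × 0.0493 = 3.69 mA.
Collector loop: V_CE = V_CC − I_C·R_C = 14 − 3.69×1.8 = 7.35 V.
Since V_CE = 7.35 V > V_CE(sat) ≈ 0.2 V, the transistor is in the active region as assumed.

V_CE ≈ 7.3 V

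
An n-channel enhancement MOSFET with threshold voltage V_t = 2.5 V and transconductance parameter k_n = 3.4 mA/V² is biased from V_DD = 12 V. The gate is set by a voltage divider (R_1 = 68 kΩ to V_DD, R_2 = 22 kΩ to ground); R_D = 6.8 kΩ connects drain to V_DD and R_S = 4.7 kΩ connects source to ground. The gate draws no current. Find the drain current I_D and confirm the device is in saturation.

V_G = V_DD·R_2/(R_1+R_2) = 12×22/90 = 2.93 V.
Assume saturation: I_D = (k_n/2)(V_GS − V_t)² with V_GS = V_G − I_D·R_S = 2.93 − 4.7·I_D.
Substituting gives 37.6·I_D² − 7.92·I_D + 0.319 = 0, with roots I_D = 0.0542 or 0.157 mA.
The root I_D = 0.157 mA gives V_GS = 2.2 V ≤ V_t, so take I_D = 0.0542 mA.
Then V_GS = 2.68 V and V_DS = V_DD − I_D(R_D+R_S) = 12 − 0.0542×11.5 = 11.4 V.
Saturation requires V_DS ≥ V_GS − V_t = 0.179 V; 11.4 ≥ 0.179 ✓.

I_D ≈ 0.054 mA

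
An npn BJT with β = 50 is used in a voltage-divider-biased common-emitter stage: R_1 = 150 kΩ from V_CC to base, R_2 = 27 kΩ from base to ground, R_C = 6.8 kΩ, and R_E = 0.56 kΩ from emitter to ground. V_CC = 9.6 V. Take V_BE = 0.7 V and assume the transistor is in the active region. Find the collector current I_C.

I_C ≈ 0.74 mA

Thevenize the base divider: V_Th = V_CC·R_2/(R_1+R_2) = 9.6×27/177 = 1.46 V, R_Th = R_1‖R_2 = 22.9 kΩ.
Base-emitter loop: V_Th = I_B·R_Th + V_BE + (β+1)I_B·R_E, so I_B = (1.46 − 0.7) / (22.9 + 51×0.56) = 0.0149 mA.
I_C = β·I_B = 50×0.0149 = 0.743 mA, and I_E = (β+1)I_B = 0.758 mA.
V_CE = V_CC − I_C·R_C − I_E·R_E = 9.6 − 0.743×6.8 − 0.758×0.56 = 4.12 V.
V_CE = 4.12 V > 0.2 V confirms active-region operation.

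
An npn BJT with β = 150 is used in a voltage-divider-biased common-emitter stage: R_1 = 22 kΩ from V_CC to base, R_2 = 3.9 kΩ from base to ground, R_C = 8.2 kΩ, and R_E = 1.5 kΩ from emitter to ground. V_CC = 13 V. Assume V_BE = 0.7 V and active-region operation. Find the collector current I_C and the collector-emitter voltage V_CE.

I_C ≈ 0.82 mA, V_CE ≈ 5 V

Thevenize the base divider: V_Th = V_CC·R_2/(R_1+R_2) = 13×3.9/25.9 = 1.96 V, R_Th = R_1‖R_2 = 3.31 kΩ.
Base-emitter loop: V_Th = I_B·R_Th + V_BE + (β+1)I_B·R_E, so I_B = (1.96 − 0.7) / (3.31 + 151×1.5) = 0.00547 mA.
I_C = β·I_B = 150×0.00547 = 0.821 mA, and I_E = (β+1)I_B = 0.826 mA.
V_CE = V_CC − I_C·R_C − I_E·R_E = 13 − 0.821×8.2 − 0.826×1.5 = 5.03 V.
V_CE = 5.03 V > 0.2 V confirms active-region operation.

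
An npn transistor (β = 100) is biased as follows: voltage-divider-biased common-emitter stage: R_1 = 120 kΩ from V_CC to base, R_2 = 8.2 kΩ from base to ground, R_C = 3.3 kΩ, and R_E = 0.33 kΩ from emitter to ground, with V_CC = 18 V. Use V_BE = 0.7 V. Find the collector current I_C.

I_C ≈ 1.1 mA

Thevenize the base divider: V_Th = V_CC·R_2/(R_1+R_2) = 18×8.2/128 = 1.15 V, R_Th = R_1‖R_2 = 7.68 kΩ.
Base-emitter loop: V_Th = I_B·R_Th + V_BE + (β+1)I_B·R_E, so I_B = (1.15 − 0.7) / (7.68 + 101×0.33) = 0.011 mA.
I_C = β·I_B = 100×0.011 = 1.1 mA, and I_E = (β+1)I_B = 1.11 mA.
V_CE = V_CC − I_C·R_C − I_E·R_E = 18 − 1.1×3.3 − 1.11×0.33 = 14 V.
V_CE = 14 V > 0.2 V confirms active-region operation.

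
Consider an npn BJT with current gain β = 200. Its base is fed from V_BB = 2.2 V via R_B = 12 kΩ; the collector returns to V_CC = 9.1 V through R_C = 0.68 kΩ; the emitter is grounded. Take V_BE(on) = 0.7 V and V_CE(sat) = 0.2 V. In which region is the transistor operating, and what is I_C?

Assume active: I_B = (2.2 − 0.7)/12 = 0.125 mA, giving I_C = β·I_B = 25 mA.
But then V_CE = 9.1 − 25×0.68 = -7.9 V < V_CE(sat) = 0.2 V — impossible in the active region.
So the transistor is saturated. With V_CE = 0.2 V, I_C = (V_CC − 0.2)/R_C = 8.9/0.68 = 13.1 mA.
Check: β·I_B = 25 mA > I_C = 13.1 mA, confirming saturation.

saturation; I_C ≈ 13 mA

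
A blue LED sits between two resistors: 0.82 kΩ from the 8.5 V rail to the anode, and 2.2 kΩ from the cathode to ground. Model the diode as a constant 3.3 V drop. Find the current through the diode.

The two resistors are in series with the diode, so KVL gives 8.5 = I·0.82 + 3.3 + I·2.2.
I = (8.5 − 3.3) / (0.82 + 2.2) kΩ = 5.2 / 3.02 = 1.72 mA.

I ≈ 1.7 mA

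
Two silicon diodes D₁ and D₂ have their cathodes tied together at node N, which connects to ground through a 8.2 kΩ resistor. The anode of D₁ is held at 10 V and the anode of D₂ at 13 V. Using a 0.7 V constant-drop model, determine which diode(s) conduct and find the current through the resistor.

Assume both conduct. Then node N would need to be at both 10−0.7 = 9.3 V and 13−0.7 = 12.3 V, which is impossible.
Assume only D₂ conducts: V_N = 13 − 0.7 = 12.3 V, so I_R = 12.3/8.2 = 1.5 mA.
Check D₁: its anode-to-cathode voltage is 10 − 12.3 = -2.3 V < 0.7 V, so it is off. The assumption is consistent.

Only D₂ conducts; I_R ≈ 1.5 mA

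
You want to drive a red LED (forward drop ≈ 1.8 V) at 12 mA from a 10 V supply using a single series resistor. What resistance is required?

The resistor drops V_S − V_D = 10 − 1.8 = 8.2 V at 12 mA.
R = 8.2 V / 12 mA = 0.683 kΩ.

R ≈ 0.68 kΩ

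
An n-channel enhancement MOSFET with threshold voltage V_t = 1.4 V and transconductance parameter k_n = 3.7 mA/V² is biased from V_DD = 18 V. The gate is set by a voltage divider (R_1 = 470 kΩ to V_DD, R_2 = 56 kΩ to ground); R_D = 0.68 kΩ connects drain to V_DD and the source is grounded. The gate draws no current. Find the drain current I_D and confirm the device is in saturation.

I_D ≈ 0.49 mA

V_G = V_DD·R_2/(R_1+R_2) = 18×56/526 = 1.92 V. With the source grounded, V_GS = V_G = 1.92 V.
Assume saturation: I_D = (k_n/2)(V_GS − V_t)² = (3.7/2)×(1.92 − 1.4)² = 1.85×0.516² = 0.493 mA.
V_DS = V_DD − I_D·R_D = 18 − 0.493×0.68 = 17.7 V.
Saturation requires V_DS ≥ V_GS − V_t = 0.516 V; 17.7 ≥ 0.516 ✓.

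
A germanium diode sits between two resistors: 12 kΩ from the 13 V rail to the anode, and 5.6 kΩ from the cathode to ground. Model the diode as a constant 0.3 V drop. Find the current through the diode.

I ≈ 0.72 mA

The two resistors are in series with the diode, so KVL gives 13 = I·12 + 0.3 + I·5.6.
I = (13 − 0.3) / (12 + 5.6) kΩ = 12.7 / 17.6 = 0.722 mA.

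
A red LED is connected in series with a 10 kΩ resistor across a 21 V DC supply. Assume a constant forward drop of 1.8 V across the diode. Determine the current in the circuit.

I ≈ 1.9 mA

KVL around the loop: 21 = V_D + I·R = 1.8 + I × 10 kΩ.
So I = (21 − 1.8) / 10 kΩ = 19.2 / 10 = 1.92 mA.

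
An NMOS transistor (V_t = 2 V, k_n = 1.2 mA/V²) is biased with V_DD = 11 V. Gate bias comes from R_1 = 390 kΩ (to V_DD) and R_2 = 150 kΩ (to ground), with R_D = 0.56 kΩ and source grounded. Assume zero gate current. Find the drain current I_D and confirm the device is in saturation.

V_G = V_DD·R_2/(R_1+R_2) = 11×150/540 = 3.06 V. With the source grounded, V_GS = V_G = 3.06 V.
Assume saturation: I_D = (k_n/2)(V_GS − V_t)² = (1.2/2)×(3.06 − 2)² = 0.6×1.06² = 0.669 mA.
V_DS = V_DD − I_D·R_D = 11 − 0.669×0.56 = 10.6 V.
Saturation requires V_DS ≥ V_GS − V_t = 1.06 V; 10.6 ≥ 1.06 ✓.

I_D ≈ 0.67 mA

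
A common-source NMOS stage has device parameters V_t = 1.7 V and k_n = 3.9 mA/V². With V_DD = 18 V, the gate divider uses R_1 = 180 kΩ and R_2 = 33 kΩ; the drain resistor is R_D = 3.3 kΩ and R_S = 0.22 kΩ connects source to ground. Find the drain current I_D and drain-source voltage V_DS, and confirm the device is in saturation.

V_G = V_DD·R_2/(R_1+R_2) = 18×33/213 = 2.79 V.
Assume saturation: I_D = (k_n/2)(V_GS − V_t)² with V_GS = V_G − I_D·R_S = 2.79 − 0.22·I_D.
Substituting gives 0.0944·I_D² − 1.93·I_D + 2.31 = 0, with roots I_D = 1.27 or 19.2 mA.
The root I_D = 19.2 mA gives V_GS = -1.44 V ≤ V_t, so take I_D = 1.27 mA.
Then V_GS = 2.51 V and V_DS = V_DD − I_D(R_D+R_S) = 18 − 1.27×3.52 = 13.5 V.
Saturation requires V_DS ≥ V_GS − V_t = 0.808 V; 13.5 ≥ 0.808 ✓.

I_D ≈ 1.3 mA, V_DS ≈ 14 V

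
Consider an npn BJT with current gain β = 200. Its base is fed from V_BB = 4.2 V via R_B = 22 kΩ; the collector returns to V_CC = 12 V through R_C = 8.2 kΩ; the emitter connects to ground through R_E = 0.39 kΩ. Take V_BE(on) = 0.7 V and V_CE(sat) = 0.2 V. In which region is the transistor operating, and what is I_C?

Assume active: I_B = (4.2 − 0.7)/(22 + 201×0.39) = 0.0349 mA, I_C = β·I_B = 6.97 mA.
Then V_CE = 12 − 6.97×8.2 − 7.01×0.39 = -47.9 V < 0.2 V — the active assumption fails.
Re-solve with V_CE = 0.2 V. KCL at the emitter: V_E/R_E = (V_BB−0.7−V_E)/R_B + (V_CC−0.2−V_E)/R_C, giving V_E = 0.585 V.
I_C = (V_CC − 0.2 − V_E)/R_C = (11.8 − 0.585)/8.2 = 1.37 mA.
Check: I_B = (3.5 − 0.585)/22 = 0.132 mA, and β·I_B = 26.5 mA > I_C, confirming saturation.

saturation; I_C ≈ 1.4 mA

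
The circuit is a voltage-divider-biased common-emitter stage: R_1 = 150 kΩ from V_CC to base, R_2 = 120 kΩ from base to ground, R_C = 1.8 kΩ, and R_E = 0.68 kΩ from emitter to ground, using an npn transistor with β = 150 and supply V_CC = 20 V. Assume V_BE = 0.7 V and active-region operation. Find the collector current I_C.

I_C ≈ 7.3 mA

Thevenize the base divider: V_Th = V_CC·R_2/(R_1+R_2) = 20×120/270 = 8.89 V, R_Th = R_1‖R_2 = 66.7 kΩ.
Base-emitter loop: V_Th = I_B·R_Th + V_BE + (β+1)I_B·R_E, so I_B = (8.89 − 0.7) / (66.7 + 151×0.68) = 0.0484 mA.
I_C = β·I_B = 150×0.0484 = 7.25 mA, and I_E = (β+1)I_B = 7.3 mA.
V_CE = V_CC − I_C·R_C − I_E·R_E = 20 − 7.25×1.8 − 7.3×0.68 = 1.98 V.
V_CE = 1.98 V > 0.2 V confirms active-region operation.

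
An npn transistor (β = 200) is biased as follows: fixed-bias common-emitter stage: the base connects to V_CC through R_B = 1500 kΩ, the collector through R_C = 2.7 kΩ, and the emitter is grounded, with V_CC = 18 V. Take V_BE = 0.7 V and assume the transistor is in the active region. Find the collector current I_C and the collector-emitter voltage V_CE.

Base loop: V_CC = I_B·R_B + V_BE, so I_B = (18 − 0.7)/1500 kΩ = 0.0115 mA.
In the active region I_C = β·I_B = 200 × 0.0115 = 2.31 mA.
Collector loop: V_CE = V_CC − I_C·R_C = 18 − 2.31×2.7 = 11.8 V.
Since V_CE = 11.8 V > V_CE(sat) ≈ 0.2 V, the transistor is in the active region as assumed.

I_C ≈ 2.3 mA, V_CE ≈ 12 V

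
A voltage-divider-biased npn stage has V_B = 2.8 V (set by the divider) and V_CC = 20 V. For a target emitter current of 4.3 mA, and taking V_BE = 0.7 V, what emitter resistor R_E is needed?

V_E = V_B − V_BE = 2.8 − 0.7 = 2.1 V.
R_E = V_E / I_E = 2.1 / 4.3 = 0.488 kΩ.

R_E ≈ 0.49 kΩ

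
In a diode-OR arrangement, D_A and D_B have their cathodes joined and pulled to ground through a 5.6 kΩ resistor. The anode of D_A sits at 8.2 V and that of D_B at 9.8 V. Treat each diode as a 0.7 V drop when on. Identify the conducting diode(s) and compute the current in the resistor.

Assume both conduct. Then node N would need to be at both 8.2−0.7 = 7.5 V and 9.8−0.7 = 9.1 V, which is impossible.
Assume only D_B conducts: V_N = 9.8 − 0.7 = 9.1 V, so I_R = 9.1/5.6 = 1.63 mA.
Check D_A: its anode-to-cathode voltage is 8.2 − 9.1 = -0.9 V < 0.7 V, so it is off. The assumption is consistent.

Only D_B conducts; I_R ≈ 1.6 mA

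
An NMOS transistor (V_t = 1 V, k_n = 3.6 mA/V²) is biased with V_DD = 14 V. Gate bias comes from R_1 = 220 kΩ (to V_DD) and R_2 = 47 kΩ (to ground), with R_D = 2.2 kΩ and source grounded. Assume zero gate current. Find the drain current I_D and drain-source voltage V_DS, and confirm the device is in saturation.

V_G = V_DD·R_2/(R_1+R_2) = 14×47/267 = 2.46 V. With the source grounded, V_GS = V_G = 2.46 V.
Assume saturation: I_D = (k_n/2)(V_GS − V_t)² = (3.6/2)×(2.46 − 1)² = 1.8×1.46² = 3.86 mA.
V_DS = V_DD − I_D·R_D = 14 − 3.86×2.2 = 5.51 V.
Saturation requires V_DS ≥ V_GS − V_t = 1.46 V; 5.51 ≥ 1.46 ✓.

I_D ≈ 3.9 mA, V_DS ≈ 5.5 V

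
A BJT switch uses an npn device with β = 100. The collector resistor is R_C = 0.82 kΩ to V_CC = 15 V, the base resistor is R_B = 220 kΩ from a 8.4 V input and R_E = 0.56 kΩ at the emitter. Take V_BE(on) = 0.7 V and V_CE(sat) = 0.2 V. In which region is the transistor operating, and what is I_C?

Assume active. Base-emitter loop: I_B = (V_BB − V_BE)/(R_B + (β+1)R_E) = (8.4 − 0.7)/(220 + 101×0.56) = 0.0278 mA.
I_C = β·I_B = 100×0.0278 = 2.78 mA.
V_CE = V_CC − I_C·R_C − I_E·R_E = 15 − 2.78×0.82 − 2.81×0.56 = 11.1 V > V_CE(sat), so the active-region assumption holds.

active; I_C ≈ 2.8 mA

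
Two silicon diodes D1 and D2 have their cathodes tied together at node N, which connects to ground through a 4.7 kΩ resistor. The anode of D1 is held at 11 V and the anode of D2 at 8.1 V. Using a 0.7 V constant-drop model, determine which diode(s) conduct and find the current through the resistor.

Assume both conduct. Then node N would need to be at both 11−0.7 = 10.3 V and 8.1−0.7 = 7.4 V, which is impossible.
Assume only D1 conducts: V_N = 11 − 0.7 = 10.3 V, so I_R = 10.3/4.7 = 2.19 mA.
Check D2: its anode-to-cathode voltage is 8.1 − 10.3 = -2.2 V < 0.7 V, so it is off. The assumption is consistent.

Only D1 conducts; I_R ≈ 2.2 mA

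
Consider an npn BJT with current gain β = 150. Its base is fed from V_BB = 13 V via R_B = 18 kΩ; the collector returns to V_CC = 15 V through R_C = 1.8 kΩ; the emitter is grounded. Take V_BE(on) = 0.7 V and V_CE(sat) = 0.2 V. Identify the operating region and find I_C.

Assume active: I_B = (13 − 0.7)/18 = 0.683 mA, giving I_C = β·I_B = 102 mA.
But then V_CE = 15 − 102×1.8 = -170 V < V_CE(sat) = 0.2 V — impossible in the active region.
So the transistor is saturated. With V_CE = 0.2 V, I_C = (V_CC − 0.2)/R_C = 14.8/1.8 = 8.22 mA.
Check: β·I_B = 102 mA > I_C = 8.22 mA, confirming saturation.

saturation; I_C ≈ 8.2 mA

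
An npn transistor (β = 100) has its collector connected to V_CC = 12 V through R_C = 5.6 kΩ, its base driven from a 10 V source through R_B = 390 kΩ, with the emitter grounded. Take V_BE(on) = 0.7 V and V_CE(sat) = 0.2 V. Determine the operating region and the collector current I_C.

Assume active: I_B = (10 − 0.7)/390 = 0.0238 mA, giving I_C = β·I_B = 2.38 mA.
But then V_CE = 12 − 2.38×5.6 = -1.35 V < V_CE(sat) = 0.2 V — impossible in the active region.
So the transistor is saturated. With V_CE = 0.2 V, I_C = (V_CC − 0.2)/R_C = 11.8/5.6 = 2.11 mA.
Check: β·I_B = 2.38 mA > I_C = 2.11 mA, confirming saturation.

saturation; I_C ≈ 2.1 mA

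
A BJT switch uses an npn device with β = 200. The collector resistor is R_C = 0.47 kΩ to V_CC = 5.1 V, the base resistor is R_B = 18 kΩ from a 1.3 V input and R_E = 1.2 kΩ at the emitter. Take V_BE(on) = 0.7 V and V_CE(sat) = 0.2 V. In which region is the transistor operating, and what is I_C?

active; I_C ≈ 0.46 mA

Assume active. Base-emitter loop: I_B = (V_BB − V_BE)/(R_B + (β+1)R_E) = (1.3 − 0.7)/(18 + 201×1.2) = 0.00231 mA.
I_C = β·I_B = 200×0.00231 = 0.463 mA.
V_CE = V_CC − I_C·R_C − I_E·R_E = 5.1 − 0.463×0.47 − 0.465×1.2 = 4.32 V > V_CE(sat), so the active-region assumption holds.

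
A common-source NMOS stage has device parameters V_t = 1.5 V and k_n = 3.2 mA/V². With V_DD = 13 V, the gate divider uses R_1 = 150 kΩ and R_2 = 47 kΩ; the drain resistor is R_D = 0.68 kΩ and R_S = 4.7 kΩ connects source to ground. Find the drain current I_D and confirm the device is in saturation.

V_G = V_DD·R_2/(R_1+R_2) = 13×47/197 = 3.1 V.
Assume saturation: I_D = (k_n/2)(V_GS − V_t)² with V_GS = V_G − I_D·R_S = 3.1 − 4.7·I_D.
Substituting gives 35.3·I_D² − 25.1·I_D + 4.1 = 0, with roots I_D = 0.256 or 0.454 mA.
The root I_D = 0.454 mA gives V_GS = 0.967 V ≤ V_t, so take I_D = 0.256 mA.
Then V_GS = 1.9 V and V_DS = V_DD − I_D(R_D+R_S) = 13 − 0.256×5.38 = 11.6 V.
Saturation requires V_DS ≥ V_GS − V_t = 0.4 V; 11.6 ≥ 0.4 ✓.

I_D ≈ 0.26 mA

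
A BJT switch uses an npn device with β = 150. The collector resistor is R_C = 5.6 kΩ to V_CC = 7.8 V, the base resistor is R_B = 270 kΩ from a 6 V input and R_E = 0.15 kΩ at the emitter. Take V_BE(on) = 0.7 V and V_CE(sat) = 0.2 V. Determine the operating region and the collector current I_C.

saturation; I_C ≈ 1.3 mA

Assume active: I_B = (6 − 0.7)/(270 + 151×0.15) = 0.0181 mA, I_C = β·I_B = 2.72 mA.
Then V_CE = 7.8 − 2.72×5.6 − 2.73×0.15 = -7.82 V < 0.2 V — the active assumption fails.
Re-solve with V_CE = 0.2 V. KCL at the emitter: V_E/R_E = (V_BB−0.7−V_E)/R_B + (V_CC−0.2−V_E)/R_C, giving V_E = 0.201 V.
I_C = (V_CC − 0.2 − V_E)/R_C = (7.6 − 0.201)/5.6 = 1.32 mA.
Check: I_B = (5.3 − 0.201)/270 = 0.0189 mA, and β·I_B = 2.83 mA > I_C, confirming saturation.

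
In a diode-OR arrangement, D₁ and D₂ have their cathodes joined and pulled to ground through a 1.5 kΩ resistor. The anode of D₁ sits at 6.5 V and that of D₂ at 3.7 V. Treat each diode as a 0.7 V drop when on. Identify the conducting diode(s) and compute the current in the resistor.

Only D₁ conducts; I_R ≈ 3.9 mA

Assume both conduct. Then node N would need to be at both 6.5−0.7 = 5.8 V and 3.7−0.7 = 3 V, which is impossible.
Assume only D₁ conducts: V_N = 6.5 − 0.7 = 5.8 V, so I_R = 5.8/1.5 = 3.87 mA.
Check D₂: its anode-to-cathode voltage is 3.7 − 5.8 = -2.1 V < 0.7 V, so it is off. The assumption is consistent.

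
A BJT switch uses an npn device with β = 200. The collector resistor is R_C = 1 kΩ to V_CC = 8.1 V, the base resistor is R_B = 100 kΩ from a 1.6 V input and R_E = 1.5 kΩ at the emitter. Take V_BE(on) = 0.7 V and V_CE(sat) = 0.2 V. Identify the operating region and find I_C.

active; I_C ≈ 0.45 mA

Assume active. Base-emitter loop: I_B = (V_BB − V_BE)/(R_B + (β+1)R_E) = (1.6 − 0.7)/(100 + 201×1.5) = 0.00224 mA.
I_C = β·I_B = 200×0.00224 = 0.448 mA.
V_CE = V_CC − I_C·R_C − I_E·R_E = 8.1 − 0.448×1 − 0.451×1.5 = 6.98 V > V_CE(sat), so the active-region assumption holds.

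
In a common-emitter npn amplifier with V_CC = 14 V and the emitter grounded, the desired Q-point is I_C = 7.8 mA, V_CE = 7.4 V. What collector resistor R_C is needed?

Collector loop: V_CC = I_C·R_C + V_CE.
R_C = (V_CC − V_CE)/I_C = (14 − 7.4)/7.8 = 0.846 kΩ.

R_C ≈ 0.85 kΩ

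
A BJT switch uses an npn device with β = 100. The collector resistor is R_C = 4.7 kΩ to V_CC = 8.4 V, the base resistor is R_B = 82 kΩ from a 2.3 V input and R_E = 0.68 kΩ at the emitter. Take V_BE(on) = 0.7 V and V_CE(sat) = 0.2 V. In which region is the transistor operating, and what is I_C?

Assume active. Base-emitter loop: I_B = (V_BB − V_BE)/(R_B + (β+1)R_E) = (2.3 − 0.7)/(82 + 101×0.68) = 0.0106 mA.
I_C = β·I_B = 100×0.0106 = 1.06 mA.
V_CE = V_CC − I_C·R_C − I_E·R_E = 8.4 − 1.06×4.7 − 1.07×0.68 = 2.68 V > V_CE(sat), so the active-region assumption holds.

active; I_C ≈ 1.1 mA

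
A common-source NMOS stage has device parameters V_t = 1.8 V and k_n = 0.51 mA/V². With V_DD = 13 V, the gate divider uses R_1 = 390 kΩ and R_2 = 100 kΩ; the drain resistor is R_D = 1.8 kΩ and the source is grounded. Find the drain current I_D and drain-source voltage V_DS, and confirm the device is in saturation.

I_D ≈ 0.19 mA, V_DS ≈ 13 V

V_G = V_DD·R_2/(R_1+R_2) = 13×100/490 = 2.65 V. With the source grounded, V_GS = V_G = 2.65 V.
Assume saturation: I_D = (k_n/2)(V_GS − V_t)² = (0.51/2)×(2.65 − 1.8)² = 0.255×0.853² = 0.186 mA.
V_DS = V_DD − I_D·R_D = 13 − 0.186×1.8 = 12.7 V.
Saturation requires V_DS ≥ V_GS − V_t = 0.853 V; 12.7 ≥ 0.853 ✓.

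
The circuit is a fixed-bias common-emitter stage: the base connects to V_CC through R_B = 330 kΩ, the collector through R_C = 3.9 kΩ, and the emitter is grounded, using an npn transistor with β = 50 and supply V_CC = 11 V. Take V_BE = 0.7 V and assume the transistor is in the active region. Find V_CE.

Base loop: V_CC = I_B·R_B + V_BE, so I_B = (11 − 0.7)/330 kΩ = 0.0312 mA.
In the active region I_C = β·I_B = 50 × 0.0312 = 1.56 mA.
Collector loop: V_CE = V_CC − I_C·R_C = 11 − 1.56×3.9 = 4.91 V.
Since V_CE = 4.91 V > V_CE(sat) ≈ 0.2 V, the transistor is in the active region as assumed.

V_CE ≈ 4.9 V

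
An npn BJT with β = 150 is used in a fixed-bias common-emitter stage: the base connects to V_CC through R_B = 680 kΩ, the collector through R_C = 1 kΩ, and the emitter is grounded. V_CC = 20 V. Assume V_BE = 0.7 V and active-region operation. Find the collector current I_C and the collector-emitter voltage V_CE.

Base loop: V_CC = I_B·R_B + V_BE, so I_B = (20 − 0.7)/680 kΩ = 0.0284 mA.
In the active region I_C = β·I_B = 150 × 0.0284 = 4.26 mA.
Collector loop: V_CE = V_CC − I_C·R_C = 20 − 4.26×1 = 15.7 V.
Since V_CE = 15.7 V > V_CE(sat) ≈ 0.2 V, the transistor is in the active region as assumed.

I_C ≈ 4.3 mA, V_CE ≈ 16 V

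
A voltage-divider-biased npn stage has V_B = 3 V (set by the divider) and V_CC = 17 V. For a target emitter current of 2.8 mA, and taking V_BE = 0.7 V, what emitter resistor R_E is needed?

V_E = V_B − V_BE = 3 − 0.7 = 2.3 V.
R_E = V_E / I_E = 2.3 / 2.8 = 0.821 kΩ.

R_E ≈ 0.82 kΩ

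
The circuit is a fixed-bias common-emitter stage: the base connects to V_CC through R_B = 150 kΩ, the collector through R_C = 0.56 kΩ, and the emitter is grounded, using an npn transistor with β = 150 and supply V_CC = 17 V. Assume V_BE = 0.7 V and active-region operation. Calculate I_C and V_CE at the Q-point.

I_C ≈ 16 mA, V_CE ≈ 7.9 V

Base loop: V_CC = I_B·R_B + V_BE, so I_B = (17 − 0.7)/150 kΩ = 0.109 mA.
In the active region I_C = β·I_B = 150 × 0.109 = 16.3 mA.
Collector loop: V_CE = V_CC − I_C·R_C = 17 − 16.3×0.56 = 7.87 V.
Since V_CE = 7.87 V > V_CE(sat) ≈ 0.2 V, the transistor is in the active region as assumed.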